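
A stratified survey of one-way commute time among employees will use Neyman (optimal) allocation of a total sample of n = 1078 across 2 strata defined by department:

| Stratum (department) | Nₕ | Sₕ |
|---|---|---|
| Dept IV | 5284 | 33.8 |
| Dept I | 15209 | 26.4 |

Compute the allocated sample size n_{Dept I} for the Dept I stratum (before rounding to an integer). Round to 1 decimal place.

Neyman allocation: nₕ = n·NₕSₕ / Σⱼ NⱼSⱼ.
Σ NⱼSⱼ = 5284·33.8 + 15209·26.4 = 580116.8.
n_{Dept I} = 1078·15209·26.4 / 580116.8 = 746.1.

746.1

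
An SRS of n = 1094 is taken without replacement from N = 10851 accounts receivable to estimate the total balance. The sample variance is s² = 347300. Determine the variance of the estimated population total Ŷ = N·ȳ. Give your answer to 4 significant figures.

3.361 × 10^10

Var(Ŷ) = N²·Var(ȳ) = N²·(1 − n/N)·s²/n.
f = 1094/10851 = 0.10082020; Var(ȳ) = 0.89917980·347300/1094 = 285.4526.
Var(Ŷ) = 10851² · 285.4526 = 3.3610388 × 10^10.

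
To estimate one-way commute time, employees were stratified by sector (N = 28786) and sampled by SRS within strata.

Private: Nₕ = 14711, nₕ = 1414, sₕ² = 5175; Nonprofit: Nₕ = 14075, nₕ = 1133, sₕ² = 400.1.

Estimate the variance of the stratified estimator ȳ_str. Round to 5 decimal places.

0.94159

Var(ȳ_str) = Σₕ Wₕ²(1 − fₕ)sₕ²/nₕ with Wₕ = Nₕ/N, N = 28786.
Private: Wₕ = 0.51104704; term = 0.51104704²·(1 − 0.09611855)·5175/1414 = 0.86396106.
Nonprofit: Wₕ = 0.48895296; term = 0.48895296²·(1 − 0.08049734)·400.1/1133 = 0.077629323.
Sum = 0.94159038.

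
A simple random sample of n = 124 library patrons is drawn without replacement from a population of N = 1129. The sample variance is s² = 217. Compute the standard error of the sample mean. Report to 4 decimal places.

Under SRS without replacement, Var(ȳ) = (1 − f)·s²/n with f = n/N = 124/1129 = 0.10983171.
Var(ȳ) = (1 − 0.10983171)·217/124 = 0.89016829·1.75 = 1.5577945.
SE(ȳ) = √(1.5577945) = 1.2481.

1.2481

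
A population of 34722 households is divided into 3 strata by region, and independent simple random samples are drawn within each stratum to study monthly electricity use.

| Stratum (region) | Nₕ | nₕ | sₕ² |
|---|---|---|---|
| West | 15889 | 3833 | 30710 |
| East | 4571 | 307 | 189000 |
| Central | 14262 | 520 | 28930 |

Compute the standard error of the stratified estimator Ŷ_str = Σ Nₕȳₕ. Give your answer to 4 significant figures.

156300

Var(Ŷ_str) = Σₕ Nₕ²(1 − fₕ)sₕ²/nₕ.
West: 15889²·(1 − 3833/15889)·30710/3833 = 1.5347612 × 10^9.
East: 4571²·(1 − 307/4571)·189000/307 = 1.1999188 × 10^10.
Central: 14262²·(1 − 520/14262)·28930/520 = 1.0903739 × 10^10.
Sum = 2.4437688 × 10^10.
SE = √(2.4437688 × 10^10) = 156300.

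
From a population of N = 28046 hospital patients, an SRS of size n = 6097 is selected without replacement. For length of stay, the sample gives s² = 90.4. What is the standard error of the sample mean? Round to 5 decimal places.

0.10772

Under SRS without replacement, Var(ȳ) = (1 − f)·s²/n with f = n/N = 6097/28046 = 0.21739285.
Var(ȳ) = (1 − 0.21739285)·90.4/6097 = 0.78260715·0.014826964 = 0.011603688.
SE(ȳ) = √(0.011603688) = 0.10772.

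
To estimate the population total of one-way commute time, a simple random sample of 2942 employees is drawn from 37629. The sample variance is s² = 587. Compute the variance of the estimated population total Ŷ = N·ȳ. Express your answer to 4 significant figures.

2.604 × 10^8

Var(Ŷ) = N²·Var(ȳ) = N²·(1 − n/N)·s²/n.
f = 2942/37629 = 0.07818438; Var(ȳ) = 0.92181562·587/2942 = 0.18392446.
Var(Ŷ) = 37629² · 0.18392446 = 2.604263 × 10^8.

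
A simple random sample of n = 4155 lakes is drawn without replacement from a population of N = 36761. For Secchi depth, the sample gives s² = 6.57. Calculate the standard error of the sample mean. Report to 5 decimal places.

0.03745

Under SRS without replacement, Var(ȳ) = (1 − f)·s²/n with f = n/N = 4155/36761 = 0.11302739.
Var(ȳ) = (1 − 0.11302739)·6.57/4155 = 0.88697261·0.0015812274 = 0.0014025054.
SE(ȳ) = √(0.0014025054) = 0.03745.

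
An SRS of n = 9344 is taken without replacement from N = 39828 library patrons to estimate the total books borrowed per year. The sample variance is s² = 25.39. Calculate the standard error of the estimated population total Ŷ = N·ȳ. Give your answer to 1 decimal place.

1816.3

Var(Ŷ) = N²·Var(ȳ) = N²·(1 − n/N)·s²/n.
f = 9344/39828 = 0.23460882; Var(ȳ) = 0.76539118·25.39/9344 = 0.0020797605.
Var(Ŷ) = 39828² · 0.0020797605 = 3.2990608 × 10^6.
SE(Ŷ) = √(3.2990608 × 10^6) = 1816.3.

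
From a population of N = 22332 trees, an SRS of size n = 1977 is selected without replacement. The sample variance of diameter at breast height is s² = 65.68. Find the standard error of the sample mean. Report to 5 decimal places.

0.17401

Under SRS without replacement, Var(ȳ) = (1 − f)·s²/n with f = n/N = 1977/22332 = 0.08852767.
Var(ȳ) = (1 − 0.08852767)·65.68/1977 = 0.91147233·0.033222054 = 0.030280983.
SE(ȳ) = √(0.030280983) = 0.17401.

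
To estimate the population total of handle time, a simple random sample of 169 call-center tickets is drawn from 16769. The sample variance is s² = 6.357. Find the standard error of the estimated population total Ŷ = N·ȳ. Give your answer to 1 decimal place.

3235.9

Var(Ŷ) = N²·Var(ȳ) = N²·(1 − n/N)·s²/n.
f = 169/16769 = 0.01007812; Var(ȳ) = 0.98992188·6.357/169 = 0.037236292.
Var(Ŷ) = 16769² · 0.037236292 = 1.0470822 × 10^7.
SE(Ŷ) = √(1.0470822 × 10^7) = 3235.9.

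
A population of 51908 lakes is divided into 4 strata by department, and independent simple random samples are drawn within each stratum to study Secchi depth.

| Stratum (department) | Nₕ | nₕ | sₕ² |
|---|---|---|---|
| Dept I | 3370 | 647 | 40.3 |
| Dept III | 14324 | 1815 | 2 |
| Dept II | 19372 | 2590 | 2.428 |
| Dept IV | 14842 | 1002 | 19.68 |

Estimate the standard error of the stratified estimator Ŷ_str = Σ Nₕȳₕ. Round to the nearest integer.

Var(Ŷ_str) = Σₕ Nₕ²(1 − fₕ)sₕ²/nₕ.
Dept I: 3370²·(1 − 647/3370)·40.3/647 = 571581.69.
Dept III: 14324²·(1 − 1815/14324)·2/1815 = 197442.33.
Dept II: 19372²·(1 − 2590/19372)·2.428/2590 = 304766.41.
Dept IV: 14842²·(1 − 1002/14842)·19.68/1002 = 4.0344644 × 10^6.
Sum = 5.1082548 × 10^6.
SE = √(5.1082548 × 10^6) = 2260.

2260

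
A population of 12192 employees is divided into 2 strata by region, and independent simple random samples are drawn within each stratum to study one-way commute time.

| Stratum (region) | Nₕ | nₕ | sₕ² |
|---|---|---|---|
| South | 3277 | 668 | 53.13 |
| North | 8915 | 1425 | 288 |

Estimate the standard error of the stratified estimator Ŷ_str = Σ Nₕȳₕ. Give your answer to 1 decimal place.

Var(Ŷ_str) = Σₕ Nₕ²(1 − fₕ)sₕ²/nₕ.
South: 3277²·(1 − 668/3277)·53.13/668 = 680007.77.
North: 8915²·(1 − 1425/8915)·288/1425 = 1.3495245 × 10^7.
Sum = 1.4175253 × 10^7.
SE = √(1.4175253 × 10^7) = 3765.0.

3765.0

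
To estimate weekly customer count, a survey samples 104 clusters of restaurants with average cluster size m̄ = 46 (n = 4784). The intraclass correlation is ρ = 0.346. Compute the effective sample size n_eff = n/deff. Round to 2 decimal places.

288.71

deff = 1 + (46 − 1)·0.346 = 1 + 15.57 = 16.57.
n_eff = 4784 / 16.57 = 288.71.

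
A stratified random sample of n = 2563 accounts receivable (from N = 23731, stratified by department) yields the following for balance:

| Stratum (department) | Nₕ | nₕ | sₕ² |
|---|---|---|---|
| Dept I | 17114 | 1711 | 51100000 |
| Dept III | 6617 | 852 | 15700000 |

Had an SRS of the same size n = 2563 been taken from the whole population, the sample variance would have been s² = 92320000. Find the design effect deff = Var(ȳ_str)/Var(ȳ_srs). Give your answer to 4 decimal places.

0.4739

Var(ȳ_str) = Σ Wₕ²(1−fₕ)sₕ²/nₕ with Wₕ = Nₕ/23731:
  Dept I: (17114/23731)²·(1−1711/17114)·51100000/1711 = 13979.629
  Dept III: (6617/23731)²·(1−852/6617)·15700000/852 = 1248.2122
  → Var(ȳ_str) = 15227.841.
Var(ȳ_srs) = (1 − 2563/23731)·92320000/2563 = 32130.019.
deff = 15227.841 / 32130.019 = 0.4739.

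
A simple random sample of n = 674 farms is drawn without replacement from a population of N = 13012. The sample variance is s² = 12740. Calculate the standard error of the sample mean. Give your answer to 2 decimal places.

Under SRS without replacement, Var(ȳ) = (1 − f)·s²/n with f = n/N = 674/13012 = 0.05179834.
Var(ȳ) = (1 − 0.05179834)·12740/674 = 0.94820166·18.902077 = 17.922981.
SE(ȳ) = √(17.922981) = 4.23.

4.23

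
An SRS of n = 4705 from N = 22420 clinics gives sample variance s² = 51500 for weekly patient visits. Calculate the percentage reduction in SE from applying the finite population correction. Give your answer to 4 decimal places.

11.1100

f = n/N = 4705/22420 = 0.20985727.
SE_no-fpc = √(s²/n) = 3.3084441; SE_fpc = √((1−f)s²/n) = 2.9408751.
Ratio = √(1−f) = 0.88889973. Reduction = 100·(1 − 0.88889973) = 11.1100%.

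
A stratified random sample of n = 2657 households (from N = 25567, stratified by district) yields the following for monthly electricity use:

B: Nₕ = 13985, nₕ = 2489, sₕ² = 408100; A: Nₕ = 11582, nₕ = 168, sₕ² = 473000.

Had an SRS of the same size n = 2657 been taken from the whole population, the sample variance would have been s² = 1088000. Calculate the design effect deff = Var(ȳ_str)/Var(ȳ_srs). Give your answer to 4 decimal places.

1.6617

Var(ȳ_str) = Σ Wₕ²(1−fₕ)sₕ²/nₕ with Wₕ = Nₕ/25567:
  B: (13985/25567)²·(1−2489/13985)·408100/2489 = 40.326579
  A: (11582/25567)²·(1−168/11582)·473000/168 = 569.39513
  → Var(ȳ_str) = 609.72171.
Var(ȳ_srs) = (1 − 2657/25567)·1088000/2657 = 366.92953.
deff = 609.72171 / 366.92953 = 1.6617.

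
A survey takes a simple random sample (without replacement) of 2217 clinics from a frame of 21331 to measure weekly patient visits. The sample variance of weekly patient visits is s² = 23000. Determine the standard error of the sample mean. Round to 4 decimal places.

Under SRS without replacement, Var(ȳ) = (1 − f)·s²/n with f = n/N = 2217/21331 = 0.10393324.
Var(ȳ) = (1 − 0.10393324)·23000/2217 = 0.89606676·10.37438 = 9.2961369.
SE(ȳ) = √(9.2961369) = 3.0490.

3.0490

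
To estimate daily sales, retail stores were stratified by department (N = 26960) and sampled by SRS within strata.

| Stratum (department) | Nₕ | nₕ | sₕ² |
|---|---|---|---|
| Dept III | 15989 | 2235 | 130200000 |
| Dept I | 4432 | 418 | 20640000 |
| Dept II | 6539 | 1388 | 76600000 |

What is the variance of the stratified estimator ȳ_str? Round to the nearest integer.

21392

Var(ȳ_str) = Σₕ Wₕ²(1 − fₕ)sₕ²/nₕ with Wₕ = Nₕ/N, N = 26960.
Dept III: Wₕ = 0.59306380; term = 0.59306380²·(1 − 0.13978360)·130200000/2235 = 17625.604.
Dept I: Wₕ = 0.16439169; term = 0.16439169²·(1 − 0.09431408)·20640000/418 = 1208.5671.
Dept II: Wₕ = 0.24254451; term = 0.24254451²·(1 − 0.21226487)·76600000/1388 = 2557.4221.
Sum = 21391.593.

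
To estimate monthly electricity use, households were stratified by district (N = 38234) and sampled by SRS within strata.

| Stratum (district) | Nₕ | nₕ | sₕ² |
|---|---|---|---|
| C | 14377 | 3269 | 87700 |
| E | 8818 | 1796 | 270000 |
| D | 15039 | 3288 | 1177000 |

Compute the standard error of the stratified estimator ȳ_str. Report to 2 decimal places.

Var(ȳ_str) = Σₕ Wₕ²(1 − fₕ)sₕ²/nₕ with Wₕ = Nₕ/N, N = 38234.
C: Wₕ = 0.37602657; term = 0.37602657²·(1 − 0.22737706)·87700/3269 = 2.9308213.
E: Wₕ = 0.23063242; term = 0.23063242²·(1 − 0.20367430)·270000/1796 = 6.3677922.
D: Wₕ = 0.39334101; term = 0.39334101²·(1 − 0.21863156)·1177000/3288 = 43.275188.
Sum = 52.573802.
SE = √(52.573802) = 7.25.

7.25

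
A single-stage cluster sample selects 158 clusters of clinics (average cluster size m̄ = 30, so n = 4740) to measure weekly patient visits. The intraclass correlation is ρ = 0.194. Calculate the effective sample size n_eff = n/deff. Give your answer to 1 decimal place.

deff = 1 + (30 − 1)·0.194 = 1 + 5.626 = 6.626.
n_eff = 4740 / 6.626 = 715.4.

715.4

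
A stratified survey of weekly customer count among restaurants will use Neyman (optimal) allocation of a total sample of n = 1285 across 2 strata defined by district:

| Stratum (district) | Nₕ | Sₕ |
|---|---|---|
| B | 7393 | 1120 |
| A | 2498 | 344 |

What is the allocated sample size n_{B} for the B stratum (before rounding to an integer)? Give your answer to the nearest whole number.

Neyman allocation: nₕ = n·NₕSₕ / Σⱼ NⱼSⱼ.
Σ NⱼSⱼ = 7393·1120 + 2498·344 = 9.139472 × 10^6.
n_{B} = 1285·7393·1120 / (9.139472 × 10^6) = 1164.

1164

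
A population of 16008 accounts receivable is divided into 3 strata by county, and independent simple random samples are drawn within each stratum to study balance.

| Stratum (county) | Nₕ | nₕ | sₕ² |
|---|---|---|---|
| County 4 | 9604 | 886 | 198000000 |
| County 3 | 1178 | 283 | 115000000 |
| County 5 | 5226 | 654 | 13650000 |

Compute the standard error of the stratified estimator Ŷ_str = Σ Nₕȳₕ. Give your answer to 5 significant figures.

4.4315 × 10^6

Var(Ŷ_str) = Σₕ Nₕ²(1 − fₕ)sₕ²/nₕ.
County 4: 9604²·(1 − 886/9604)·198000000/886 = 1.871115 × 10^13.
County 3: 1178²·(1 − 283/1178)·115000000/283 = 4.2842986 × 10^11.
County 5: 5226²·(1 − 654/5226)·13650000/654 = 4.9868985 × 10^11.
Sum = 1.963827 × 10^13.
SE = √(1.963827 × 10^13) = 4.4315 × 10^6.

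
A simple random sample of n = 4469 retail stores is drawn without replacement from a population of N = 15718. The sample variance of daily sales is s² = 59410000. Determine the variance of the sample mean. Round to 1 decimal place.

Under SRS without replacement, Var(ȳ) = (1 − f)·s²/n with f = n/N = 4469/15718 = 0.28432371.
Var(ȳ) = (1 − 0.28432371)·59410000/4469 = 0.71567629·13293.802 = 9514.0588.

9514.1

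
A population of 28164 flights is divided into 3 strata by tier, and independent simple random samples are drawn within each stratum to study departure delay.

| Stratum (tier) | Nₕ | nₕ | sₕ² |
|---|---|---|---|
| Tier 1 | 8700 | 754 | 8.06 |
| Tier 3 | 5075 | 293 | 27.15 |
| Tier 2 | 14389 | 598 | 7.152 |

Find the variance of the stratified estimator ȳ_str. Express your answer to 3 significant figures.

Var(ȳ_str) = Σₕ Wₕ²(1 − fₕ)sₕ²/nₕ with Wₕ = Nₕ/N, N = 28164.
Tier 1: Wₕ = 0.30890499; term = 0.30890499²·(1 − 0.08666667)·8.06/754 = 9.3162865 × 10^-4.
Tier 3: Wₕ = 0.18019457; term = 0.18019457²·(1 − 0.05773399)·27.15/293 = 0.0028350398.
Tier 2: Wₕ = 0.51090044; term = 0.51090044²·(1 − 0.04155952)·7.152/598 = 0.0029920168.
Sum = 0.0067586853.

0.00676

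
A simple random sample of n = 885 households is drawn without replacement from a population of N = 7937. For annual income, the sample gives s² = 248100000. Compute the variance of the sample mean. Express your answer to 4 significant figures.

249100

Under SRS without replacement, Var(ȳ) = (1 − f)·s²/n with f = n/N = 885/7937 = 0.11150309.
Var(ȳ) = (1 − 0.11150309)·248100000/885 = 0.88849691·280338.98 = 249080.32.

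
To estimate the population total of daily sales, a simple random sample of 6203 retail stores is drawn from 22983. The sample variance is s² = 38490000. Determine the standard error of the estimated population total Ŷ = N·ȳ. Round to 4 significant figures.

Var(Ŷ) = N²·Var(ȳ) = N²·(1 − n/N)·s²/n.
f = 6203/22983 = 0.26989514; Var(ȳ) = 0.73010486·38490000/6203 = 4530.346.
Var(Ŷ) = 22983² · 4530.346 = 2.3930116 × 10^12.
SE(Ŷ) = √(2.3930116 × 10^12) = 1.547 × 10^6.

1.547 × 10^6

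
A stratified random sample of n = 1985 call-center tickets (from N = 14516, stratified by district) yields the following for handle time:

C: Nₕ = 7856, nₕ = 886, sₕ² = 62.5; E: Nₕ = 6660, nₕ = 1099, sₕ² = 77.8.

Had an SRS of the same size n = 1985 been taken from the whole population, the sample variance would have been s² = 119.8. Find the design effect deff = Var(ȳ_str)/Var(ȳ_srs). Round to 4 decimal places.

Var(ȳ_str) = Σ Wₕ²(1−fₕ)sₕ²/nₕ with Wₕ = Nₕ/14516:
  C: (7856/14516)²·(1−886/7856)·62.5/886 = 0.01833102
  E: (6660/14516)²·(1−1099/6660)·77.8/1099 = 0.012442714
  → Var(ȳ_str) = 0.030773734.
Var(ȳ_srs) = (1 − 1985/14516)·119.8/1985 = 0.052099683.
deff = 0.030773734 / 0.052099683 = 0.5907.

0.5907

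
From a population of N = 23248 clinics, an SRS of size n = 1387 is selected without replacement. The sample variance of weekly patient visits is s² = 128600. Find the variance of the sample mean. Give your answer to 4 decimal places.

87.1864

Under SRS without replacement, Var(ȳ) = (1 − f)·s²/n with f = n/N = 1387/23248 = 0.05966105.
Var(ȳ) = (1 − 0.05966105)·128600/1387 = 0.94033895·92.718097 = 87.186438.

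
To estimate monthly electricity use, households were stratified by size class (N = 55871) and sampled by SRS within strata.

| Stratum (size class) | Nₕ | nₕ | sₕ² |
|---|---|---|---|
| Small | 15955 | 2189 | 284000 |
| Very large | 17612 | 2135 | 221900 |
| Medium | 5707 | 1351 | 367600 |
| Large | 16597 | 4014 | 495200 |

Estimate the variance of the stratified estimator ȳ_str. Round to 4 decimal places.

28.6249

Var(ȳ_str) = Σₕ Wₕ²(1 − fₕ)sₕ²/nₕ with Wₕ = Nₕ/N, N = 55871.
Small: Wₕ = 0.28556854; term = 0.28556854²·(1 − 0.13719837)·284000/2189 = 9.1286018.
Very large: Wₕ = 0.31522615; term = 0.31522615²·(1 − 0.12122417)·221900/2135 = 9.0757389.
Medium: Wₕ = 0.10214601; term = 0.10214601²·(1 − 0.23672683)·367600/1351 = 2.1669206.
Large: Wₕ = 0.29705930; term = 0.29705930²·(1 − 0.24185094)·495200/4014 = 8.2536143.
Sum = 28.624876.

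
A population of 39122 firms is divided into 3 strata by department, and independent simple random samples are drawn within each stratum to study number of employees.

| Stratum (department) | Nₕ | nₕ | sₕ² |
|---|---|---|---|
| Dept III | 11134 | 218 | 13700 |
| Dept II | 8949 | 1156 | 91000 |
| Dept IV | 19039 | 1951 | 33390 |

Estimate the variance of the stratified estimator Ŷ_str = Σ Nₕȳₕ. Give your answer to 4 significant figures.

1.870 × 10^10

Var(Ŷ_str) = Σₕ Nₕ²(1 − fₕ)sₕ²/nₕ.
Dept III: 11134²·(1 − 218/11134)·13700/218 = 7.6379853 × 10^9.
Dept II: 8949²·(1 − 1156/8949)·91000/1156 = 5.4898786 × 10^9.
Dept IV: 19039²·(1 − 1951/19039)·33390/1951 = 5.5679396 × 10^9.
Sum = 1.8695804 × 10^10.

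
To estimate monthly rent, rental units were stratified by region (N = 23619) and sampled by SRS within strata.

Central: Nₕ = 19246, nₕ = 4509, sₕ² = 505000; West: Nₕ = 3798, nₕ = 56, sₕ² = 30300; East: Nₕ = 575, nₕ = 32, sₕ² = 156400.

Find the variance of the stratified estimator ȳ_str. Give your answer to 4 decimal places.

73.4626

Var(ȳ_str) = Σₕ Wₕ²(1 − fₕ)sₕ²/nₕ with Wₕ = Nₕ/N, N = 23619.
Central: Wₕ = 0.81485245; term = 0.81485245²·(1 − 0.23428245)·505000/4509 = 56.942653.
West: Wₕ = 0.16080274; term = 0.16080274²·(1 − 0.01474460)·30300/56 = 13.784478.
East: Wₕ = 0.02434481; term = 0.02434481²·(1 − 0.05565217)·156400/32 = 2.7354667.
Sum = 73.462598.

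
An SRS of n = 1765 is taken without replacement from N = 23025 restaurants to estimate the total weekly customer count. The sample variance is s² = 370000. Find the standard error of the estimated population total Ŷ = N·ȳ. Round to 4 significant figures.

320300

Var(Ŷ) = N²·Var(ȳ) = N²·(1 − n/N)·s²/n.
f = 1765/23025 = 0.07665581; Var(ȳ) = 0.92334419·370000/1765 = 193.56224.
Var(Ŷ) = 23025² · 193.56224 = 1.0261714 × 10^11.
SE(Ŷ) = √(1.0261714 × 10^11) = 320300.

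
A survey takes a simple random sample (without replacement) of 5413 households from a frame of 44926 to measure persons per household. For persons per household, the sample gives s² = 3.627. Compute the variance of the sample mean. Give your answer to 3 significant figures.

5.89 × 10^-4

Under SRS without replacement, Var(ȳ) = (1 − f)·s²/n with f = n/N = 5413/44926 = 0.12048702.
Var(ȳ) = (1 − 0.12048702)·3.627/5413 = 0.87951298·6.7005357 × 10^-4 = 5.8932081 × 10^-4.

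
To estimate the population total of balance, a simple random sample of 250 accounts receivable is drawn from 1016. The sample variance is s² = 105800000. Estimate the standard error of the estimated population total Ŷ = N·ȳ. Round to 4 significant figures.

Var(Ŷ) = N²·Var(ȳ) = N²·(1 − n/N)·s²/n.
f = 250/1016 = 0.24606299; Var(ȳ) = 0.75393701·105800000/250 = 319066.14.
Var(Ŷ) = 1016² · 319066.14 = 3.2935794 × 10^11.
SE(Ŷ) = √(3.2935794 × 10^11) = 573900.

573900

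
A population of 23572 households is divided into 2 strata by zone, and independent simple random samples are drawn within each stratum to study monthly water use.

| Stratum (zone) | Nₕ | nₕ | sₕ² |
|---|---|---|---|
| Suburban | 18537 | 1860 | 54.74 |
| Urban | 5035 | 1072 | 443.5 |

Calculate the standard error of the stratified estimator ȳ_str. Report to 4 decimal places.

Var(ȳ_str) = Σₕ Wₕ²(1 − fₕ)sₕ²/nₕ with Wₕ = Nₕ/N, N = 23572.
Suburban: Wₕ = 0.78639912; term = 0.78639912²·(1 − 0.10033986)·54.74/1860 = 0.016374059.
Urban: Wₕ = 0.21360088; term = 0.21360088²·(1 − 0.21290963)·443.5/1072 = 0.014856945.
Sum = 0.031231004.
SE = √(0.031231004) = 0.1767.

0.1767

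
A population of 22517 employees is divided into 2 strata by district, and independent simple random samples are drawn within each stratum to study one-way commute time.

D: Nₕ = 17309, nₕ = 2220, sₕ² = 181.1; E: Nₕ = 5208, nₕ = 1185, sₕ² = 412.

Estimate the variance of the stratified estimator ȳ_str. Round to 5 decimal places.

Var(ȳ_str) = Σₕ Wₕ²(1 − fₕ)sₕ²/nₕ with Wₕ = Nₕ/N, N = 22517.
D: Wₕ = 0.76870809; term = 0.76870809²·(1 − 0.12825698)·181.1/2220 = 0.042022013.
E: Wₕ = 0.23129191; term = 0.23129191²·(1 − 0.22753456)·412/1185 = 0.014367421.
Sum = 0.056389434.

0.05639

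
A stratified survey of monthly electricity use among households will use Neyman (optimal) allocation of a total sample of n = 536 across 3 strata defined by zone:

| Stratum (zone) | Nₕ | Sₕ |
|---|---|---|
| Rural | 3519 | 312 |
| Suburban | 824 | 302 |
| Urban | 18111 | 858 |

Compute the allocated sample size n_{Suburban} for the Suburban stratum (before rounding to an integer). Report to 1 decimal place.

Neyman allocation: nₕ = n·NₕSₕ / Σⱼ NⱼSⱼ.
Σ NⱼSⱼ = 3519·312 + 824·302 + 18111·858 = 1.6886014 × 10^7.
n_{Suburban} = 536·824·302 / (1.6886014 × 10^7) = 7.9.

7.9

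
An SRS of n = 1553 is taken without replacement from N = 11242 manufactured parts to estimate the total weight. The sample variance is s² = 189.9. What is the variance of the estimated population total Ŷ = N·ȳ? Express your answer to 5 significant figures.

Var(Ŷ) = N²·Var(ȳ) = N²·(1 − n/N)·s²/n.
f = 1553/11242 = 0.13814268; Var(ȳ) = 0.86185732·189.9/1553 = 0.10538745.
Var(Ŷ) = 11242² · 0.10538745 = 1.3319136 × 10^7.

1.3319 × 10^7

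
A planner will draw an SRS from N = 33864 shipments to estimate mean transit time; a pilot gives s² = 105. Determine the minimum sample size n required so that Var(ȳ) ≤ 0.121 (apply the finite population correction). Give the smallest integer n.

Without fpc, n₀ = s²/D = 105/0.121 = 867.7686.
With fpc, (1 − n/N)·s²/n ≤ D requires n ≥ n₀/(1 + n₀/N) = 867.7686/(1 + 867.7686/33864) = 846.0875.
Rounding up, n = 847.

847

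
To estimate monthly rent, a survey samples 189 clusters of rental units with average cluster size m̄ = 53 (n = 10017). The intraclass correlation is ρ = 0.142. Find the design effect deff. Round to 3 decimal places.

deff = 1 + (53 − 1)·0.142 = 1 + 7.384 = 8.384.

8.384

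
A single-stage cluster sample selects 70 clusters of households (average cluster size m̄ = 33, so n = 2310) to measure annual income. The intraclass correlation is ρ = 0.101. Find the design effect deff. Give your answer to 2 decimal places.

deff = 1 + (33 − 1)·0.101 = 1 + 3.232 = 4.232.

4.23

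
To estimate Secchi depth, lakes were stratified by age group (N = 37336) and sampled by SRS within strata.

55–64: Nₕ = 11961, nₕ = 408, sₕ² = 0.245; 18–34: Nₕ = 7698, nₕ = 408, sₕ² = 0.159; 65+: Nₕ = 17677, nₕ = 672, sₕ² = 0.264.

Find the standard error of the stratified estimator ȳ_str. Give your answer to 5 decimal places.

Var(ȳ_str) = Σₕ Wₕ²(1 − fₕ)sₕ²/nₕ with Wₕ = Nₕ/N, N = 37336.
55–64: Wₕ = 0.32036105; term = 0.32036105²·(1 − 0.03411086)·0.245/408 = 5.952681 × 10^-5.
18–34: Wₕ = 0.20618170; term = 0.20618170²·(1 − 0.05300078)·0.159/408 = 1.5688695 × 10^-5.
65+: Wₕ = 0.47345725; term = 0.47345725²·(1 − 0.03801550)·0.264/672 = 8.4715773 × 10^-5.
Sum = 1.5993128 × 10^-4.
SE = √(1.5993128 × 10^-4) = 0.01265.

0.01265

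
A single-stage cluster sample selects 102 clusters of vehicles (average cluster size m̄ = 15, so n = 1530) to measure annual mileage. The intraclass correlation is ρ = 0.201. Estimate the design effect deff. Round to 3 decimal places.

3.814

deff = 1 + (15 − 1)·0.201 = 1 + 2.814 = 3.814.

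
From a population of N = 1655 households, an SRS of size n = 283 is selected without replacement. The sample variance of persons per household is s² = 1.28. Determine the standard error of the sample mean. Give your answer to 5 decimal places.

0.06123

Under SRS without replacement, Var(ȳ) = (1 − f)·s²/n with f = n/N = 283/1655 = 0.17099698.
Var(ȳ) = (1 − 0.17099698)·1.28/283 = 0.82900302·0.0045229682 = 0.0037495543.
SE(ȳ) = √(0.0037495543) = 0.06123.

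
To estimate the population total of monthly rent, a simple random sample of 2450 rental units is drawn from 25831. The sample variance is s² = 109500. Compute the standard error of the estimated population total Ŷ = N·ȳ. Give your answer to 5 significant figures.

Var(Ŷ) = N²·Var(ȳ) = N²·(1 − n/N)·s²/n.
f = 2450/25831 = 0.09484728; Var(ȳ) = 0.90515272·109500/2450 = 40.454785.
Var(Ŷ) = 25831² · 40.454785 = 2.6993073 × 10^10.
SE(Ŷ) = √(2.6993073 × 10^10) = 164300.

164300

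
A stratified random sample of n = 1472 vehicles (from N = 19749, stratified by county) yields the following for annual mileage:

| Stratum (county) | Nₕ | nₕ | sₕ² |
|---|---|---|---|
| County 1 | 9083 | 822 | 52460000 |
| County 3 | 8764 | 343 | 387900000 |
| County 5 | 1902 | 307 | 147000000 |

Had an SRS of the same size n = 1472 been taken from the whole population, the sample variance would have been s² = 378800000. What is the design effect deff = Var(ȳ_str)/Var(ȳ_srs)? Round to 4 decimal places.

Var(ȳ_str) = Σ Wₕ²(1−fₕ)sₕ²/nₕ with Wₕ = Nₕ/19749:
  County 1: (9083/19749)²·(1−822/9083)·52460000/822 = 12278.016
  County 3: (8764/19749)²·(1−343/8764)·387900000/343 = 213993.94
  County 5: (1902/19749)²·(1−307/1902)·147000000/307 = 3724.4311
  → Var(ȳ_str) = 229996.39.
Var(ȳ_srs) = (1 − 1472/19749)·378800000/1472 = 238156.24.
deff = 229996.39 / 238156.24 = 0.9657.

0.9657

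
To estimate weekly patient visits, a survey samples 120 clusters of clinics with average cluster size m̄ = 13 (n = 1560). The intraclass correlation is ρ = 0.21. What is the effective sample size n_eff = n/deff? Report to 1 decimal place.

deff = 1 + (13 − 1)·0.21 = 1 + 2.52 = 3.52.
n_eff = 1560 / 3.52 = 443.2.

443.2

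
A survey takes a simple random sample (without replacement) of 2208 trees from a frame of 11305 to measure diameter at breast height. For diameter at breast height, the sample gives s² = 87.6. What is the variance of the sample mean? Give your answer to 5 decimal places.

Under SRS without replacement, Var(ȳ) = (1 − f)·s²/n with f = n/N = 2208/11305 = 0.19531181.
Var(ȳ) = (1 − 0.19531181)·87.6/2208 = 0.80468819·0.039673913 = 0.031925129.

0.03193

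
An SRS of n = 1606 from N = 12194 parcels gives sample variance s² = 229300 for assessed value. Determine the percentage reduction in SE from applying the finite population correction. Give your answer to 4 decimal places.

6.8176

f = n/N = 1606/12194 = 0.13170412.
SE_no-fpc = √(s²/n) = 11.948937; SE_fpc = √((1−f)s²/n) = 11.134305.
Ratio = √(1−f) = 0.93182396. Reduction = 100·(1 − 0.93182396) = 6.8176%.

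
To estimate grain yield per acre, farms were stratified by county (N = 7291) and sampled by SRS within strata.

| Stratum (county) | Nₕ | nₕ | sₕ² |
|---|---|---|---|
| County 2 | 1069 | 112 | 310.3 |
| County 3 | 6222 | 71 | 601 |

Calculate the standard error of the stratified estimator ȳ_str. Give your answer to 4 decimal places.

Var(ȳ_str) = Σₕ Wₕ²(1 − fₕ)sₕ²/nₕ with Wₕ = Nₕ/N, N = 7291.
County 2: Wₕ = 0.14661912; term = 0.14661912²·(1 − 0.10477081)·310.3/112 = 0.053318657.
County 3: Wₕ = 0.85338088; term = 0.85338088²·(1 − 0.01141112)·601/71 = 6.0942134.
Sum = 6.1475321.
SE = √(6.1475321) = 2.4794.

2.4794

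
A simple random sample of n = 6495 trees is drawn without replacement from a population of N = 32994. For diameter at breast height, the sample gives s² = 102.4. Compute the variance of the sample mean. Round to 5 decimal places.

0.01266

Under SRS without replacement, Var(ȳ) = (1 − f)·s²/n with f = n/N = 6495/32994 = 0.19685397.
Var(ȳ) = (1 − 0.19685397)·102.4/6495 = 0.80314603·0.015765974 = 0.012662379.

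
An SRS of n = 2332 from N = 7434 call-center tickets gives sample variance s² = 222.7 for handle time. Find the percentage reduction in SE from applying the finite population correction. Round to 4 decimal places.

f = n/N = 2332/7434 = 0.31369384.
SE_no-fpc = √(s²/n) = 0.30902658; SE_fpc = √((1−f)s²/n) = 0.25600874.
Ratio = √(1−f) = 0.82843597. Reduction = 100·(1 − 0.82843597) = 17.1564%.

17.1564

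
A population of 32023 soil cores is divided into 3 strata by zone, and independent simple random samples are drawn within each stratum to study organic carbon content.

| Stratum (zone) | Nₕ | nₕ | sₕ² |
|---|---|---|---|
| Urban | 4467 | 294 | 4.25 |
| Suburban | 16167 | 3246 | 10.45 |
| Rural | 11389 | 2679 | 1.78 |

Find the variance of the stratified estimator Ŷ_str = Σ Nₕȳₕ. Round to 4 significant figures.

1.008 × 10^6

Var(Ŷ_str) = Σₕ Nₕ²(1 − fₕ)sₕ²/nₕ.
Urban: 4467²·(1 − 294/4467)·4.25/294 = 269467.22.
Suburban: 16167²·(1 − 3246/16167)·10.45/3246 = 672501.63.
Rural: 11389²·(1 − 2679/11389)·1.78/2679 = 65909.958.
Sum = 1.0078788 × 10^6.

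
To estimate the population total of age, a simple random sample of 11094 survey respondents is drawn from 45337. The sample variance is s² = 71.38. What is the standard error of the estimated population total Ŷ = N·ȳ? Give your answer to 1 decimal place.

Var(Ŷ) = N²·Var(ȳ) = N²·(1 − n/N)·s²/n.
f = 11094/45337 = 0.24470080; Var(ȳ) = 0.75529920·71.38/11094 = 0.004859677.
Var(Ŷ) = 45337² · 0.004859677 = 9.9887918 × 10^6.
SE(Ŷ) = √(9.9887918 × 10^6) = 3160.5.

3160.5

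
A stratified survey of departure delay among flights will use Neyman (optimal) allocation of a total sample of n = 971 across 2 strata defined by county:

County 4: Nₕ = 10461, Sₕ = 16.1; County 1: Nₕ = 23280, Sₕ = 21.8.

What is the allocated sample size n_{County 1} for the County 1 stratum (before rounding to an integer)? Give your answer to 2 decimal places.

Neyman allocation: nₕ = n·NₕSₕ / Σⱼ NⱼSⱼ.
Σ NⱼSⱼ = 10461·16.1 + 23280·21.8 = 675926.1.
n_{County 1} = 971·23280·21.8 / 675926.1 = 729.05.

729.05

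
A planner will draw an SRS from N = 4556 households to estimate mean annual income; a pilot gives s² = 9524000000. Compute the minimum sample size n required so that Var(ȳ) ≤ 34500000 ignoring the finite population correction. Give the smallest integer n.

277

Without fpc, n₀ = s²/D = 9524000000/34500000 = 276.0580.
Rounding up, n = 277.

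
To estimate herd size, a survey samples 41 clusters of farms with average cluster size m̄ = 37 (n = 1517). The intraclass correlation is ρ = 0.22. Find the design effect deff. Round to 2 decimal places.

8.92

deff = 1 + (37 − 1)·0.22 = 1 + 7.92 = 8.92.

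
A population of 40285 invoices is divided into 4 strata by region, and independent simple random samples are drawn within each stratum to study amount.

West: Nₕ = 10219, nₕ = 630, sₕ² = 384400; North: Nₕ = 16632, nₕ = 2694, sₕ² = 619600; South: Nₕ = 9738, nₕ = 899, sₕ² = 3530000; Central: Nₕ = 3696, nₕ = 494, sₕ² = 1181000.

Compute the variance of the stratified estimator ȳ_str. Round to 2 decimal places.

295.39

Var(ȳ_str) = Σₕ Wₕ²(1 − fₕ)sₕ²/nₕ with Wₕ = Nₕ/N, N = 40285.
West: Wₕ = 0.25366762; term = 0.25366762²·(1 − 0.06164987)·384400/630 = 36.841543.
North: Wₕ = 0.41285838; term = 0.41285838²·(1 − 0.16197691)·619600/2694 = 32.852772.
South: Wₕ = 0.24172769; term = 0.24172769²·(1 − 0.09231875)·3530000/899 = 208.25775.
Central: Wₕ = 0.09174631; term = 0.09174631²·(1 − 0.13365801)·1181000/494 = 17.433697.
Sum = 295.38576.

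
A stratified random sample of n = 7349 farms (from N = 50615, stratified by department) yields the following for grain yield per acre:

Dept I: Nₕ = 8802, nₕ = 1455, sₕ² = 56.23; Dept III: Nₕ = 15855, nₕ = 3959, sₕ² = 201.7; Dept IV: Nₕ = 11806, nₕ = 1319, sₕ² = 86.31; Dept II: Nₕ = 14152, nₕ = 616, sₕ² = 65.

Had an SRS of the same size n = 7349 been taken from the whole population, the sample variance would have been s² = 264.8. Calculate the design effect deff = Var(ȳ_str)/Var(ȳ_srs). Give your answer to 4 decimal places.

Var(ȳ_str) = Σ Wₕ²(1−fₕ)sₕ²/nₕ with Wₕ = Nₕ/50615:
  Dept I: (8802/50615)²·(1−1455/8802)·56.23/1455 = 9.7552412 × 10^-4
  Dept III: (15855/50615)²·(1−3959/15855)·201.7/3959 = 0.003750845
  Dept IV: (11806/50615)²·(1−1319/11806)·86.31/1319 = 0.0031623642
  Dept II: (14152/50615)²·(1−616/14152)·65/616 = 0.0078900967
  → Var(ȳ_str) = 0.01577883.
Var(ȳ_srs) = (1 − 7349/50615)·264.8/7349 = 0.030800463.
deff = 0.01577883 / 0.030800463 = 0.5123.

0.5123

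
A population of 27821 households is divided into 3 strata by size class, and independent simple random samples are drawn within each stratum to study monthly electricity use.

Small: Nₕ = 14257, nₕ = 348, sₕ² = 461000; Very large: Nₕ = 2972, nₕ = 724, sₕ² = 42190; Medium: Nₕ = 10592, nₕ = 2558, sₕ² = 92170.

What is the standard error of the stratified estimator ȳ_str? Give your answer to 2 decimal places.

18.54

Var(ȳ_str) = Σₕ Wₕ²(1 − fₕ)sₕ²/nₕ with Wₕ = Nₕ/N, N = 27821.
Small: Wₕ = 0.51245462; term = 0.51245462²·(1 − 0.02440906)·461000/348 = 339.39096.
Very large: Wₕ = 0.10682578; term = 0.10682578²·(1 − 0.24360700)·42190/724 = 0.50300303.
Medium: Wₕ = 0.38071960; term = 0.38071960²·(1 − 0.24150302)·92170/2558 = 3.9614427.
Sum = 343.85541.
SE = √(343.85541) = 18.54.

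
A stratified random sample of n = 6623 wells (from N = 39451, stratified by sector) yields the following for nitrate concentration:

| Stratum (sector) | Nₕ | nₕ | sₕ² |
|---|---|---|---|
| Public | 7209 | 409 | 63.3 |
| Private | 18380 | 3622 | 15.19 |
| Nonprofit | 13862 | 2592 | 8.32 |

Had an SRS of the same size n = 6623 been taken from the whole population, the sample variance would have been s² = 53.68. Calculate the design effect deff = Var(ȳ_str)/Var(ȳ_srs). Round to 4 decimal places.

Var(ȳ_str) = Σ Wₕ²(1−fₕ)sₕ²/nₕ with Wₕ = Nₕ/39451:
  Public: (7209/39451)²·(1−409/7209)·63.3/409 = 0.0048747047
  Private: (18380/39451)²·(1−3622/18380)·15.19/3622 = 7.3091405 × 10^-4
  Nonprofit: (13862/39451)²·(1−2592/13862)·8.32/2592 = 3.2219746 × 10^-4
  → Var(ȳ_str) = 0.0059278162.
Var(ȳ_srs) = (1 − 6623/39451)·53.68/6623 = 0.0067444131.
deff = 0.0059278162 / 0.0067444131 = 0.8789.

0.8789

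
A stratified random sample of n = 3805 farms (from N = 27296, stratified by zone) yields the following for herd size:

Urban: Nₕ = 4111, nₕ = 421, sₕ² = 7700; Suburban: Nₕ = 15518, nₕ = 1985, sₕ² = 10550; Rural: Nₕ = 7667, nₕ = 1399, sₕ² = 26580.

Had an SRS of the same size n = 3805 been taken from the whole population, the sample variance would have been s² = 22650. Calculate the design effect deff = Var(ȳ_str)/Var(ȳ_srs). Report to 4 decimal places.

Var(ȳ_str) = Σ Wₕ²(1−fₕ)sₕ²/nₕ with Wₕ = Nₕ/27296:
  Urban: (4111/27296)²·(1−421/4111)·7700/421 = 0.37237838
  Suburban: (15518/27296)²·(1−1985/15518)·10550/1985 = 1.4980412
  Rural: (7667/27296)²·(1−1399/7667)·26580/1399 = 1.2254446
  → Var(ȳ_str) = 3.0958642.
Var(ȳ_srs) = (1 − 3805/27296)·22650/3805 = 5.1229019.
deff = 3.0958642 / 5.1229019 = 0.6043.

0.6043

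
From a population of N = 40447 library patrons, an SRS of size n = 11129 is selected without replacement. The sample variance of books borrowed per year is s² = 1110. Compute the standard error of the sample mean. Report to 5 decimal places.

Under SRS without replacement, Var(ȳ) = (1 − f)·s²/n with f = n/N = 11129/40447 = 0.27515020.
Var(ȳ) = (1 − 0.27515020)·1110/11129 = 0.72484980·0.09973942 = 0.072296099.
SE(ȳ) = √(0.072296099) = 0.26888.

0.26888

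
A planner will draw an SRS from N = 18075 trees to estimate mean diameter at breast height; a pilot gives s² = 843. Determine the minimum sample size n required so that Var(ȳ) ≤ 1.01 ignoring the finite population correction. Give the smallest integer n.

Without fpc, n₀ = s²/D = 843/1.01 = 834.6535.
Rounding up, n = 835.

835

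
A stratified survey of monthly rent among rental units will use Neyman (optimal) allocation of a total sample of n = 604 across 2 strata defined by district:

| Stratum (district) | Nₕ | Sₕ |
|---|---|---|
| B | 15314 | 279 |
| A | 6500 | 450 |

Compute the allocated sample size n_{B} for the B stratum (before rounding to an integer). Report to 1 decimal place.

Neyman allocation: nₕ = n·NₕSₕ / Σⱼ NⱼSⱼ.
Σ NⱼSⱼ = 15314·279 + 6500·450 = 7.197606 × 10^6.
n_{B} = 604·15314·279 / (7.197606 × 10^6) = 358.5.

358.5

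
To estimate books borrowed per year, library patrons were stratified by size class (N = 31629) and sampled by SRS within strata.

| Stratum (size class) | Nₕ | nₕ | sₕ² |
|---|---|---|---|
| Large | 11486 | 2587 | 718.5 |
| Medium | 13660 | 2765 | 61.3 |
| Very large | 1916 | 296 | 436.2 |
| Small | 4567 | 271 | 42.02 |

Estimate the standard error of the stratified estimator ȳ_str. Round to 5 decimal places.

0.19821

Var(ȳ_str) = Σₕ Wₕ²(1 − fₕ)sₕ²/nₕ with Wₕ = Nₕ/N, N = 31629.
Large: Wₕ = 0.36314774; term = 0.36314774²·(1 − 0.22523072)·718.5/2587 = 0.028377193.
Medium: Wₕ = 0.43188213; term = 0.43188213²·(1 − 0.20241581)·61.3/2765 = 0.0032981648.
Very large: Wₕ = 0.06057732; term = 0.06057732²·(1 − 0.15448852)·436.2/296 = 0.0045722877.
Small: Wₕ = 0.14439280; term = 0.14439280²·(1 − 0.05933873)·42.02/271 = 0.0030409629.
Sum = 0.039288608.
SE = √(0.039288608) = 0.19821.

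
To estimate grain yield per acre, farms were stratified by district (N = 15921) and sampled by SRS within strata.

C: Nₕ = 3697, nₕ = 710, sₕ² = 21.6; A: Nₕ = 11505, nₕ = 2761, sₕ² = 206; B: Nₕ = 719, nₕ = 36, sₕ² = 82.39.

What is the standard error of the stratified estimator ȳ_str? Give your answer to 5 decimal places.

Var(ȳ_str) = Σₕ Wₕ²(1 − fₕ)sₕ²/nₕ with Wₕ = Nₕ/N, N = 15921.
C: Wₕ = 0.23220903; term = 0.23220903²·(1 − 0.19204761)·21.6/710 = 0.0013253769.
A: Wₕ = 0.72263049; term = 0.72263049²·(1 − 0.23998262)·206/2761 = 0.029611261.
B: Wₕ = 0.04516048; term = 0.04516048²·(1 − 0.05006954)·82.39/36 = 0.0044338491.
Sum = 0.035370487.
SE = √(0.035370487) = 0.18807.

0.18807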